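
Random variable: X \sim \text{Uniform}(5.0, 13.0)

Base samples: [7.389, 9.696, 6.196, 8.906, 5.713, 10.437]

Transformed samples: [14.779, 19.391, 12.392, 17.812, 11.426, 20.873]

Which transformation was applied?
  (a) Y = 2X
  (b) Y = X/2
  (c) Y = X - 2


Checking option (a) Y = 2X:
  X = 7.389 -> Y = 14.779 ✓
  X = 9.696 -> Y = 19.391 ✓
  X = 6.196 -> Y = 12.392 ✓
All samples match this transformation.

(a) 2X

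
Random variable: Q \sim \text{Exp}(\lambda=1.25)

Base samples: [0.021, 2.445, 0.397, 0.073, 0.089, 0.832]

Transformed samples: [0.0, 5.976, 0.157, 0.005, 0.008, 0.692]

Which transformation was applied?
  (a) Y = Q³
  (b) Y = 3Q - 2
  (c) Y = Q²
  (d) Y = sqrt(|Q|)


Checking option (c) Y = Q²:
  Q = 0.021 -> Y = 0.0 ✓
  Q = 2.445 -> Y = 5.976 ✓
  Q = 0.397 -> Y = 0.157 ✓
All samples match this transformation.

(c) Q²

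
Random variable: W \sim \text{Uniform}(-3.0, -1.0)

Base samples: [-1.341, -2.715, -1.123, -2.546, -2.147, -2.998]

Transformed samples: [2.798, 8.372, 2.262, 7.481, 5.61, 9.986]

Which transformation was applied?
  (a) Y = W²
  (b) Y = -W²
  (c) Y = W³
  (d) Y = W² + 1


Checking option (d) Y = W² + 1:
  W = -1.341 -> Y = 2.798 ✓
  W = -2.715 -> Y = 8.372 ✓
  W = -1.123 -> Y = 2.262 ✓
All samples match this transformation.

(d) W² + 1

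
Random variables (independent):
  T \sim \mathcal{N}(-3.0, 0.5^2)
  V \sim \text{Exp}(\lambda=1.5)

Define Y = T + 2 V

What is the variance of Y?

For independent RVs: Var(aX + bY) = a²Var(X) + b²Var(Y)
Var(T) = 0.25
Var(V) = 0.44444444
Var(Y) = 1²*0.25 + 2²*0.44444444
= 1*0.25 + 4*0.44444444 = 2.0277778

2.0277778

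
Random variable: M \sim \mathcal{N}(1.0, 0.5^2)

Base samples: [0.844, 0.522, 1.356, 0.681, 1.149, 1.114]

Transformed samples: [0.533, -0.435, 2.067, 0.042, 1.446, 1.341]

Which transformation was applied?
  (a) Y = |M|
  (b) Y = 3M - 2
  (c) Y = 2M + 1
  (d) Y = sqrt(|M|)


Checking option (b) Y = 3M - 2:
  M = 0.844 -> Y = 0.533 ✓
  M = 0.522 -> Y = -0.435 ✓
  M = 1.356 -> Y = 2.067 ✓
All samples match this transformation.

(b) 3M - 2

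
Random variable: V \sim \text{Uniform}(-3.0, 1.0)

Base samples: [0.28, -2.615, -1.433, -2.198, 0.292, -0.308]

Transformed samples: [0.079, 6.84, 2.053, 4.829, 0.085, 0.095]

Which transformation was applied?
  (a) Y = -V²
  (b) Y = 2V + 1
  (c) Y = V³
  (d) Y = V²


Checking option (d) Y = V²:
  V = 0.28 -> Y = 0.079 ✓
  V = -2.615 -> Y = 6.84 ✓
  V = -1.433 -> Y = 2.053 ✓
All samples match this transformation.

(d) V²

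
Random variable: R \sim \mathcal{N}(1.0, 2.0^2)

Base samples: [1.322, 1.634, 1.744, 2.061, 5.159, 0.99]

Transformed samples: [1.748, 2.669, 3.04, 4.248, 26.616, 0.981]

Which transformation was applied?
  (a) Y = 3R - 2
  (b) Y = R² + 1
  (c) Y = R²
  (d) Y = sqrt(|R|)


Checking option (c) Y = R²:
  R = 1.322 -> Y = 1.748 ✓
  R = 1.634 -> Y = 2.669 ✓
  R = 1.744 -> Y = 3.04 ✓
All samples match this transformation.

(c) R²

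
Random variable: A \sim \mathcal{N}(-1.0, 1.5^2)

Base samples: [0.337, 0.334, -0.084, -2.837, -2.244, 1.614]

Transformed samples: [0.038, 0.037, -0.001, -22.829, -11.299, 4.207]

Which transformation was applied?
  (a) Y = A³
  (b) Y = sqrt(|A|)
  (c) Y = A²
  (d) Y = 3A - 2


Checking option (a) Y = A³:
  A = 0.337 -> Y = 0.038 ✓
  A = 0.334 -> Y = 0.037 ✓
  A = -0.084 -> Y = -0.001 ✓
All samples match this transformation.

(a) A³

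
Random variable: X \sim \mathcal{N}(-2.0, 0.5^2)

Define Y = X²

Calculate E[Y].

E[X²] = Var(X) + (E[X])² = 0.25 + 4 = 4.25

4.25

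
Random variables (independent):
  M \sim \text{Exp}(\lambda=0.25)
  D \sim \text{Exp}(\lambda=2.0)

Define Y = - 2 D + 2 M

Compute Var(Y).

For independent RVs: Var(aX + bY) = a²Var(X) + b²Var(Y)
Var(M) = 16
Var(D) = 0.25
Var(Y) = 2²*16 + (-2)²*0.25
= 4*16 + 4*0.25 = 65

65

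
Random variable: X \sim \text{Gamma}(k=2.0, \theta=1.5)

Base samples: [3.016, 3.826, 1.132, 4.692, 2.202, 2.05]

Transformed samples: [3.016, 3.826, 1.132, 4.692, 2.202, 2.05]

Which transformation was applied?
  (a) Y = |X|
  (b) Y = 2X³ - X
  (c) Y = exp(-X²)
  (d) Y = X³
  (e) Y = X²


Checking option (a) Y = |X|:
  X = 3.016 -> Y = 3.016 ✓
  X = 3.826 -> Y = 3.826 ✓
  X = 1.132 -> Y = 1.132 ✓
All samples match this transformation.

(a) |X|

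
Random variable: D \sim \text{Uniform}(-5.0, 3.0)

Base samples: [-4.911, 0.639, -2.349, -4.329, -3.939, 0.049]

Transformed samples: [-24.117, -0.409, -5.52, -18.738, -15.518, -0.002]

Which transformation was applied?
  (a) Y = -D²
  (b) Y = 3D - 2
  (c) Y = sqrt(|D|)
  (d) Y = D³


Checking option (a) Y = -D²:
  D = -4.911 -> Y = -24.117 ✓
  D = 0.639 -> Y = -0.409 ✓
  D = -2.349 -> Y = -5.52 ✓
All samples match this transformation.

(a) -D²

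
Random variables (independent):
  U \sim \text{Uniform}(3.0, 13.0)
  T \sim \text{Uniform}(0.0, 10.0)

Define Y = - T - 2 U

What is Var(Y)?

For independent RVs: Var(aX + bY) = a²Var(X) + b²Var(Y)
Var(U) = 8.3333333
Var(T) = 8.3333333
Var(Y) = (-2)²*8.3333333 + (-1)²*8.3333333
= 4*8.3333333 + 1*8.3333333 = 41.666667

41.666667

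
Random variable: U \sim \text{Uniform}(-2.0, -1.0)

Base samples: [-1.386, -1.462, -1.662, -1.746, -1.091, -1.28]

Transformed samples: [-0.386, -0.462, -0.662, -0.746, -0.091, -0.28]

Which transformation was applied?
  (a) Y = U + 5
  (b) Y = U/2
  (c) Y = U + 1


Checking option (c) Y = U + 1:
  U = -1.386 -> Y = -0.386 ✓
  U = -1.462 -> Y = -0.462 ✓
  U = -1.662 -> Y = -0.662 ✓
All samples match this transformation.

(c) U + 1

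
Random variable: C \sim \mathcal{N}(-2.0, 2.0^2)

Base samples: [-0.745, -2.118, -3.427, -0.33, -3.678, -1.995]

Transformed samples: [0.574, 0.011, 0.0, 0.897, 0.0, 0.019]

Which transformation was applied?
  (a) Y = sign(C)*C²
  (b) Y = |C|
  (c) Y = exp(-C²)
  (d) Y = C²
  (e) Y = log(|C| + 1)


Checking option (c) Y = exp(-C²):
  C = -0.745 -> Y = 0.574 ✓
  C = -2.118 -> Y = 0.011 ✓
  C = -3.427 -> Y = 0.0 ✓
All samples match this transformation.

(c) exp(-C²)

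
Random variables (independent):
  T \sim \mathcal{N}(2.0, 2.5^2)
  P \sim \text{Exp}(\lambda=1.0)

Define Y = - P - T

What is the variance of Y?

For independent RVs: Var(aX + bY) = a²Var(X) + b²Var(Y)
Var(T) = 6.25
Var(P) = 1
Var(Y) = (-1)²*6.25 + (-1)²*1
= 1*6.25 + 1*1 = 7.25

7.25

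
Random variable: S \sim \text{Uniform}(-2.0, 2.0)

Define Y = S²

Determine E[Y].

E[S²] = Var(S) + (E[S])² = 1.3333333 + 0 = 1.3333333

1.3333333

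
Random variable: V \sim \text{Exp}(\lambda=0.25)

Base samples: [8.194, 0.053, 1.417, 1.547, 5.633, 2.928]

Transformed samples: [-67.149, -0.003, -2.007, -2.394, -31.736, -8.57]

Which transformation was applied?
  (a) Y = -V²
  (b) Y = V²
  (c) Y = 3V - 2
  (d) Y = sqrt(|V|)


Checking option (a) Y = -V²:
  V = 8.194 -> Y = -67.149 ✓
  V = 0.053 -> Y = -0.003 ✓
  V = 1.417 -> Y = -2.007 ✓
All samples match this transformation.

(a) -V²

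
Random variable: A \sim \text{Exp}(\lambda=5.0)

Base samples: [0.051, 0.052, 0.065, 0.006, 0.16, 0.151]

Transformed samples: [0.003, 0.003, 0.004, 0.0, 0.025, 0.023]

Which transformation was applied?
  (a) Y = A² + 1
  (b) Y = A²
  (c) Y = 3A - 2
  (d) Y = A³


Checking option (b) Y = A²:
  A = 0.051 -> Y = 0.003 ✓
  A = 0.052 -> Y = 0.003 ✓
  A = 0.065 -> Y = 0.004 ✓
All samples match this transformation.

(b) A²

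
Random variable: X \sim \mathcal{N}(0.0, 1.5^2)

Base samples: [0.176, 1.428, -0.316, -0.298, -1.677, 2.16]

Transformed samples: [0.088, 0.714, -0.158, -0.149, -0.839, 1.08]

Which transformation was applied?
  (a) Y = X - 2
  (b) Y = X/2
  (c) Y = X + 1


Checking option (b) Y = X/2:
  X = 0.176 -> Y = 0.088 ✓
  X = 1.428 -> Y = 0.714 ✓
  X = -0.316 -> Y = -0.158 ✓
All samples match this transformation.

(b) X/2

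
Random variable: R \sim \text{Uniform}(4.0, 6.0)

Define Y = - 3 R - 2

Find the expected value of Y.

For Y = -3R - 2:
E[Y] = -3 * E[R] - 2
E[R] = (4 + 6)/2 = 5
E[Y] = -3 * 5 - 2 = -17

-17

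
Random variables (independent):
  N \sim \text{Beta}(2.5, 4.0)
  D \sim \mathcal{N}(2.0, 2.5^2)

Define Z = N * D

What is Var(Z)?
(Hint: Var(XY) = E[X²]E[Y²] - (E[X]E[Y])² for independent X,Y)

Var(XY) = E[X²]E[Y²] - (E[X]E[Y])²
E[N] = 0.38461538, Var(N) = 0.031558185
E[D] = 2, Var(D) = 6.25
E[N²] = 0.031558185 + 0.38461538² = 0.17948718
E[D²] = 6.25 + 2² = 10.25
Var(Z) = 0.17948718*10.25 - (0.38461538*2)²
= 1.8397436 - 0.59171598 = 1.2480276

1.2480276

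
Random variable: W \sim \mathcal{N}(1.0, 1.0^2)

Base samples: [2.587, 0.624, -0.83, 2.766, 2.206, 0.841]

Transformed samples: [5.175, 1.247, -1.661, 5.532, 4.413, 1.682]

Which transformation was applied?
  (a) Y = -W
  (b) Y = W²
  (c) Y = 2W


Checking option (c) Y = 2W:
  W = 2.587 -> Y = 5.175 ✓
  W = 0.624 -> Y = 1.247 ✓
  W = -0.83 -> Y = -1.661 ✓
All samples match this transformation.

(c) 2W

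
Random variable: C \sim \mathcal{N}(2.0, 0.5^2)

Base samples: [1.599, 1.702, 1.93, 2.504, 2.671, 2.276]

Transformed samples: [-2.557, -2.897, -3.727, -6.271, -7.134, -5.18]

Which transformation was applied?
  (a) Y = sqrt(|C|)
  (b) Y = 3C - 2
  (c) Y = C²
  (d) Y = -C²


Checking option (d) Y = -C²:
  C = 1.599 -> Y = -2.557 ✓
  C = 1.702 -> Y = -2.897 ✓
  C = 1.93 -> Y = -3.727 ✓
All samples match this transformation.

(d) -C²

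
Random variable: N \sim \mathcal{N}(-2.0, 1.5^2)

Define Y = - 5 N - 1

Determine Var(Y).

For Y = aN + b: Var(Y) = a² * Var(N)
Var(N) = 1.5^2 = 2.25
Var(Y) = (-5)² * 2.25 = 25 * 2.25 = 56.25

56.25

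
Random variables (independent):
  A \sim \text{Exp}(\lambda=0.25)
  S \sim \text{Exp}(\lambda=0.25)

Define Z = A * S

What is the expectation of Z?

For independent RVs: E[XY] = E[X]*E[Y]
E[A] = 4
E[S] = 4
E[Z] = 4 * 4 = 16

16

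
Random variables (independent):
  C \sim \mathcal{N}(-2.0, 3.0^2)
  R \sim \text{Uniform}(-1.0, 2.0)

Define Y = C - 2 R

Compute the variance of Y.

For independent RVs: Var(aX + bY) = a²Var(X) + b²Var(Y)
Var(C) = 9
Var(R) = 0.75
Var(Y) = 1²*9 + (-2)²*0.75
= 1*9 + 4*0.75 = 12

12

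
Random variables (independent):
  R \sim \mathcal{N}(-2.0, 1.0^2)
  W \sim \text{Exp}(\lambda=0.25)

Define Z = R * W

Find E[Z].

For independent RVs: E[XY] = E[X]*E[Y]
E[R] = -2
E[W] = 4
E[Z] = -2 * 4 = -8

-8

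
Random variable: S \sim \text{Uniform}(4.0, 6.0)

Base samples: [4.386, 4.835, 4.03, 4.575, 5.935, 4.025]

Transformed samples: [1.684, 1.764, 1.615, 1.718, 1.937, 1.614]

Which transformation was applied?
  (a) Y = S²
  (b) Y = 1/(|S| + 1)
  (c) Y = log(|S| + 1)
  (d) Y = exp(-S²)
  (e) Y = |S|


Checking option (c) Y = log(|S| + 1):
  S = 4.386 -> Y = 1.684 ✓
  S = 4.835 -> Y = 1.764 ✓
  S = 4.03 -> Y = 1.615 ✓
All samples match this transformation.

(c) log(|S| + 1)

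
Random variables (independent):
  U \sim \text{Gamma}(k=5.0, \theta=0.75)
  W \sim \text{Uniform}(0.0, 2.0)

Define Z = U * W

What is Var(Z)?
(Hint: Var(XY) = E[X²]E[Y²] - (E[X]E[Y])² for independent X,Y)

Var(XY) = E[X²]E[Y²] - (E[X]E[Y])²
E[U] = 3.75, Var(U) = 2.8125
E[W] = 1, Var(W) = 0.33333333
E[U²] = 2.8125 + 3.75² = 16.875
E[W²] = 0.33333333 + 1² = 1.3333333
Var(Z) = 16.875*1.3333333 - (3.75*1)²
= 22.5 - 14.0625 = 8.4375

8.4375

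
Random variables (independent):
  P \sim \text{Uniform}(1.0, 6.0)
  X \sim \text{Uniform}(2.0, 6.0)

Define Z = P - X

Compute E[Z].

E[Z] = 1*E[P] - 1*E[X]
E[P] = 3.5
E[X] = 4
E[Z] = 1*3.5 - 1*4 = -0.5

-0.5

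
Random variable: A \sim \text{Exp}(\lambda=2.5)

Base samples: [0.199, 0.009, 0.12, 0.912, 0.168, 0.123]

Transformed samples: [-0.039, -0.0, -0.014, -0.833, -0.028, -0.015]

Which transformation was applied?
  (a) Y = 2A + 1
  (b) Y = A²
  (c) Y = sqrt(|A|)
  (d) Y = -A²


Checking option (d) Y = -A²:
  A = 0.199 -> Y = -0.039 ✓
  A = 0.009 -> Y = -0.0 ✓
  A = 0.12 -> Y = -0.014 ✓
All samples match this transformation.

(d) -A²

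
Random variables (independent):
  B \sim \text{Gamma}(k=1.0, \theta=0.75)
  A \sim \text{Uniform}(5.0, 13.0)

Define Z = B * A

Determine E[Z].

For independent RVs: E[XY] = E[X]*E[Y]
E[B] = 0.75
E[A] = 9
E[Z] = 0.75 * 9 = 6.75

6.75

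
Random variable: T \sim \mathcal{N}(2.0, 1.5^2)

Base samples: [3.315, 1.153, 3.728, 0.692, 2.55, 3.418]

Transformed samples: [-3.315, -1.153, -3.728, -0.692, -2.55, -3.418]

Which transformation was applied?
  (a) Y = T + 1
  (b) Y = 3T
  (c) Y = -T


Checking option (c) Y = -T:
  T = 3.315 -> Y = -3.315 ✓
  T = 1.153 -> Y = -1.153 ✓
  T = 3.728 -> Y = -3.728 ✓
All samples match this transformation.

(c) -T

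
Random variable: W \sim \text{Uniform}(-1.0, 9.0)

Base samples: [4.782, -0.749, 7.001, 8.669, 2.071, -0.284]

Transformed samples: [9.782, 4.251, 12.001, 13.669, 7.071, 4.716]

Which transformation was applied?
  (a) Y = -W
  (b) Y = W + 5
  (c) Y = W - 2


Checking option (b) Y = W + 5:
  W = 4.782 -> Y = 9.782 ✓
  W = -0.749 -> Y = 4.251 ✓
  W = 7.001 -> Y = 12.001 ✓
All samples match this transformation.

(b) W + 5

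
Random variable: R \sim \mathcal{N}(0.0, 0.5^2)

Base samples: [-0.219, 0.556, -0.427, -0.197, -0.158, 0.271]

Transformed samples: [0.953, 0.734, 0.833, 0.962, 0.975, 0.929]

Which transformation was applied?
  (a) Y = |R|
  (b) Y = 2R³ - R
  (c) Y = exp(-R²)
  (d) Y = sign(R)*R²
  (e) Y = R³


Checking option (c) Y = exp(-R²):
  R = -0.219 -> Y = 0.953 ✓
  R = 0.556 -> Y = 0.734 ✓
  R = -0.427 -> Y = 0.833 ✓
All samples match this transformation.

(c) exp(-R²)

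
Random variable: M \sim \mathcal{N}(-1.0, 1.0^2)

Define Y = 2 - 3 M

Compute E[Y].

For Y = -3M + 2:
E[Y] = -3 * E[M] + 2
E[M] = -1.0 = -1
E[Y] = -3 * (-1) + 2 = 5

5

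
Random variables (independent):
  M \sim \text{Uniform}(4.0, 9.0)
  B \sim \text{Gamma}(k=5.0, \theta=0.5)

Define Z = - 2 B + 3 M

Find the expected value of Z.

E[Z] = 3*E[M] - 2*E[B]
E[M] = 6.5
E[B] = 2.5
E[Z] = 3*6.5 - 2*2.5 = 14.5

14.5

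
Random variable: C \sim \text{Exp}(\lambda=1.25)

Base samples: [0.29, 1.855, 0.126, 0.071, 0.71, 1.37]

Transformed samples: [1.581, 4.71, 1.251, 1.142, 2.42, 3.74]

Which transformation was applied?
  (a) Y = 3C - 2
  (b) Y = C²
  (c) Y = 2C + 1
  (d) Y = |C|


Checking option (c) Y = 2C + 1:
  C = 0.29 -> Y = 1.581 ✓
  C = 1.855 -> Y = 4.71 ✓
  C = 0.126 -> Y = 1.251 ✓
All samples match this transformation.

(c) 2C + 1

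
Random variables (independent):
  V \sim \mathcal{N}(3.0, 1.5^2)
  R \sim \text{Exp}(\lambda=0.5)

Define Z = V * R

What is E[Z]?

For independent RVs: E[XY] = E[X]*E[Y]
E[V] = 3
E[R] = 2
E[Z] = 3 * 2 = 6

6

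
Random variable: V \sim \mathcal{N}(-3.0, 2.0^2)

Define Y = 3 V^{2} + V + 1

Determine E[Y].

E[Y] = 3*E[V²] + 1*E[V] + 1
E[V] = -3
E[V²] = Var(V) + (E[V])² = 4 + 9 = 13
E[Y] = 3*13 + 1*(-3) + 1 = 37

37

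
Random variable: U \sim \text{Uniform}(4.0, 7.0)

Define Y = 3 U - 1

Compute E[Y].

For Y = 3U - 1:
E[Y] = 3 * E[U] - 1
E[U] = (4 + 7)/2 = 5.5
E[Y] = 3 * 5.5 - 1 = 15.5

15.5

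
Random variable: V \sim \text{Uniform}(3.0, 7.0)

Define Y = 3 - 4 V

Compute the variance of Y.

For Y = aV + b: Var(Y) = a² * Var(V)
Var(V) = (7 - 3)^2/12 = 1.3333333
Var(Y) = (-4)² * 1.3333333 = 16 * 1.3333333 = 21.333333

21.333333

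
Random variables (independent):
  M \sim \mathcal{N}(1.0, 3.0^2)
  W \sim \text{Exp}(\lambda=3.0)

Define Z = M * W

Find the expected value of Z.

For independent RVs: E[XY] = E[X]*E[Y]
E[M] = 1
E[W] = 0.33333333
E[Z] = 1 * 0.33333333 = 0.33333333

0.33333333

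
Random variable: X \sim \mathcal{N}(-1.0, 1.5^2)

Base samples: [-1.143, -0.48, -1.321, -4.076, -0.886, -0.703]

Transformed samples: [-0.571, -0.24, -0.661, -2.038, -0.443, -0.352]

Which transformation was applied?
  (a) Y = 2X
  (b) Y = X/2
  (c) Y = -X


Checking option (b) Y = X/2:
  X = -1.143 -> Y = -0.571 ✓
  X = -0.48 -> Y = -0.24 ✓
  X = -1.321 -> Y = -0.661 ✓
All samples match this transformation.

(b) X/2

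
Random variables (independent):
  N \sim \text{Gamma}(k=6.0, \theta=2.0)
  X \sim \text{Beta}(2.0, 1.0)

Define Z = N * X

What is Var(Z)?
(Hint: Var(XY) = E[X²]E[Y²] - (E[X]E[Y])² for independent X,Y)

Var(XY) = E[X²]E[Y²] - (E[X]E[Y])²
E[N] = 12, Var(N) = 24
E[X] = 0.66666667, Var(X) = 0.055555556
E[N²] = 24 + 12² = 168
E[X²] = 0.055555556 + 0.66666667² = 0.5
Var(Z) = 168*0.5 - (12*0.66666667)²
= 84 - 64 = 20

20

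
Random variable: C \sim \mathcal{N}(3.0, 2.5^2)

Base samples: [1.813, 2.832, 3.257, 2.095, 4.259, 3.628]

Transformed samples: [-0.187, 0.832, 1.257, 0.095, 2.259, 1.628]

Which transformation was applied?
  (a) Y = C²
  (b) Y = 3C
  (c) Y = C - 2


Checking option (c) Y = C - 2:
  C = 1.813 -> Y = -0.187 ✓
  C = 2.832 -> Y = 0.832 ✓
  C = 3.257 -> Y = 1.257 ✓
All samples match this transformation.

(c) C - 2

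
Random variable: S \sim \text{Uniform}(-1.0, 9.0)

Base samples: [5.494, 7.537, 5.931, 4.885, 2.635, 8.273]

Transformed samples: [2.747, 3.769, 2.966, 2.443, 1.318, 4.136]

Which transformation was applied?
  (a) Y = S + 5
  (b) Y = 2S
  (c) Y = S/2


Checking option (c) Y = S/2:
  S = 5.494 -> Y = 2.747 ✓
  S = 7.537 -> Y = 3.769 ✓
  S = 5.931 -> Y = 2.966 ✓
All samples match this transformation.

(c) S/2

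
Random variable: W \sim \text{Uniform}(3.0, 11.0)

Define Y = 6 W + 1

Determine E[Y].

For Y = 6W + 1:
E[Y] = 6 * E[W] + 1
E[W] = (3 + 11)/2 = 7
E[Y] = 6 * 7 + 1 = 43

43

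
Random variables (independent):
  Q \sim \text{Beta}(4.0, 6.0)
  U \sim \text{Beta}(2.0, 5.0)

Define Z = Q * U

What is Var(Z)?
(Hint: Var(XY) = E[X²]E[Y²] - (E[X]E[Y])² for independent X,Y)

Var(XY) = E[X²]E[Y²] - (E[X]E[Y])²
E[Q] = 0.4, Var(Q) = 0.021818182
E[U] = 0.28571429, Var(U) = 0.025510204
E[Q²] = 0.021818182 + 0.4² = 0.18181818
E[U²] = 0.025510204 + 0.28571429² = 0.10714286
Var(Z) = 0.18181818*0.10714286 - (0.4*0.28571429)²
= 0.019480519 - 0.013061224 = 0.006419295

0.006419295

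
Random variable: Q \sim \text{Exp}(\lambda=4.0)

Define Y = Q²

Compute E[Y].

E[Q²] = Var(Q) + (E[Q])² = 0.0625 + 0.0625 = 0.125

0.125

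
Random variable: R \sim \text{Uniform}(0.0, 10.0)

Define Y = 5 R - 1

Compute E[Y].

For Y = 5R - 1:
E[Y] = 5 * E[R] - 1
E[R] = (0 + 10)/2 = 5
E[Y] = 5 * 5 - 1 = 24

24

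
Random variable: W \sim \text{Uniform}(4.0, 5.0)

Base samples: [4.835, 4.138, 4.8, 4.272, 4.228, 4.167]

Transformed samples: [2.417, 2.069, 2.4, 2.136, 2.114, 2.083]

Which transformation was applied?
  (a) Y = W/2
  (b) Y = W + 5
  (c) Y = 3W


Checking option (a) Y = W/2:
  W = 4.835 -> Y = 2.417 ✓
  W = 4.138 -> Y = 2.069 ✓
  W = 4.8 -> Y = 2.4 ✓
All samples match this transformation.

(a) W/2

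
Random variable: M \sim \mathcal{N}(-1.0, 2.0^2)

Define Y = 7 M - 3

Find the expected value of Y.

For Y = 7M - 3:
E[Y] = 7 * E[M] - 3
E[M] = -1.0 = -1
E[Y] = 7 * (-1) - 3 = -10

-10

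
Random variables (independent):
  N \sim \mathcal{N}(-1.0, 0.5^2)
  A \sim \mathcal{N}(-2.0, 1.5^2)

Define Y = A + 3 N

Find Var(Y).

For independent RVs: Var(aX + bY) = a²Var(X) + b²Var(Y)
Var(N) = 0.25
Var(A) = 2.25
Var(Y) = 3²*0.25 + 1²*2.25
= 9*0.25 + 1*2.25 = 4.5

4.5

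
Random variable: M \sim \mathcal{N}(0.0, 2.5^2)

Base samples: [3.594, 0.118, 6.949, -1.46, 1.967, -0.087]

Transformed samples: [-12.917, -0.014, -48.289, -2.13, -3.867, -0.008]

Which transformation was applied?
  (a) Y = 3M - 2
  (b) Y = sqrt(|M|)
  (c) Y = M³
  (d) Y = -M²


Checking option (d) Y = -M²:
  M = 3.594 -> Y = -12.917 ✓
  M = 0.118 -> Y = -0.014 ✓
  M = 6.949 -> Y = -48.289 ✓
All samples match this transformation.

(d) -M²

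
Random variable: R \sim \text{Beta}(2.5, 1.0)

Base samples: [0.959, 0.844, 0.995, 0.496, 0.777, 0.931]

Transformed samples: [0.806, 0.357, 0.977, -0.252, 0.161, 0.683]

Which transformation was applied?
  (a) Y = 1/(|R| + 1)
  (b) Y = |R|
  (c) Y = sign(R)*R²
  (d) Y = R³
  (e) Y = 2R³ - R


Checking option (e) Y = 2R³ - R:
  R = 0.959 -> Y = 0.806 ✓
  R = 0.844 -> Y = 0.357 ✓
  R = 0.995 -> Y = 0.977 ✓
All samples match this transformation.

(e) 2R³ - R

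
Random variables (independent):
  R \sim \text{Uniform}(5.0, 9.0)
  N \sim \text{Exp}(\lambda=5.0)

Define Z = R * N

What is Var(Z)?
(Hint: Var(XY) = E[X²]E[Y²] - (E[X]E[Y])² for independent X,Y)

Var(XY) = E[X²]E[Y²] - (E[X]E[Y])²
E[R] = 7, Var(R) = 1.3333333
E[N] = 0.2, Var(N) = 0.04
E[R²] = 1.3333333 + 7² = 50.333333
E[N²] = 0.04 + 0.2² = 0.08
Var(Z) = 50.333333*0.08 - (7*0.2)²
= 4.0266667 - 1.96 = 2.0666667

2.0666667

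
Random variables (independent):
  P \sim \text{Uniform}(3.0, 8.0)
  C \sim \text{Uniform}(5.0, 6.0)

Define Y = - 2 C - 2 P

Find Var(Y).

For independent RVs: Var(aX + bY) = a²Var(X) + b²Var(Y)
Var(P) = 2.0833333
Var(C) = 0.083333333
Var(Y) = (-2)²*2.0833333 + (-2)²*0.083333333
= 4*2.0833333 + 4*0.083333333 = 8.6666667

8.6666667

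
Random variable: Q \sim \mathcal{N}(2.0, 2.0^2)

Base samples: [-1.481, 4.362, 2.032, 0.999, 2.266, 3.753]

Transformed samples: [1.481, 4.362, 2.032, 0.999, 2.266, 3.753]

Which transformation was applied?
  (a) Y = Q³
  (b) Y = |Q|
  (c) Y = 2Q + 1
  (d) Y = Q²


Checking option (b) Y = |Q|:
  Q = -1.481 -> Y = 1.481 ✓
  Q = 4.362 -> Y = 4.362 ✓
  Q = 2.032 -> Y = 2.032 ✓
All samples match this transformation.

(b) |Q|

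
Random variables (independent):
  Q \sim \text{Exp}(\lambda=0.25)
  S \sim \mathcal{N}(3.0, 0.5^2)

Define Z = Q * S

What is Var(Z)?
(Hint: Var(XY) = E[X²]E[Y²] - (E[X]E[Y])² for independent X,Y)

Var(XY) = E[X²]E[Y²] - (E[X]E[Y])²
E[Q] = 4, Var(Q) = 16
E[S] = 3, Var(S) = 0.25
E[Q²] = 16 + 4² = 32
E[S²] = 0.25 + 3² = 9.25
Var(Z) = 32*9.25 - (4*3)²
= 296 - 144 = 152

152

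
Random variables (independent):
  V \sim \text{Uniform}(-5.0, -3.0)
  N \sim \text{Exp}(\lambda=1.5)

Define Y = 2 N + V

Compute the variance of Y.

For independent RVs: Var(aX + bY) = a²Var(X) + b²Var(Y)
Var(V) = 0.33333333
Var(N) = 0.44444444
Var(Y) = 1²*0.33333333 + 2²*0.44444444
= 1*0.33333333 + 4*0.44444444 = 2.1111111

2.1111111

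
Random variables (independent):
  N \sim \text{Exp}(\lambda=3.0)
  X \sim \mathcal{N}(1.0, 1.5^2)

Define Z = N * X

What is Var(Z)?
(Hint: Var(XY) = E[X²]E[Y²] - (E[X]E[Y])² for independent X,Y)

Var(XY) = E[X²]E[Y²] - (E[X]E[Y])²
E[N] = 0.33333333, Var(N) = 0.11111111
E[X] = 1, Var(X) = 2.25
E[N²] = 0.11111111 + 0.33333333² = 0.22222222
E[X²] = 2.25 + 1² = 3.25
Var(Z) = 0.22222222*3.25 - (0.33333333*1)²
= 0.72222222 - 0.11111111 = 0.61111111

0.61111111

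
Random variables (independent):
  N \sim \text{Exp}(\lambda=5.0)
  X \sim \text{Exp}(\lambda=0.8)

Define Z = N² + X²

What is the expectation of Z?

E[Z] = E[N²] + E[X²]
E[N²] = Var(N) + E[N]² = 0.04 + 0.04 = 0.08
E[X²] = Var(X) + E[X]² = 1.5625 + 1.5625 = 3.125
E[Z] = 0.08 + 3.125 = 3.205

3.205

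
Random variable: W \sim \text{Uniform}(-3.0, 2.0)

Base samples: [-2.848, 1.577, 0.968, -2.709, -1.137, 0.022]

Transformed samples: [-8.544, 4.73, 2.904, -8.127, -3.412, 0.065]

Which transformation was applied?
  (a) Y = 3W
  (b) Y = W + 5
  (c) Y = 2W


Checking option (a) Y = 3W:
  W = -2.848 -> Y = -8.544 ✓
  W = 1.577 -> Y = 4.73 ✓
  W = 0.968 -> Y = 2.904 ✓
All samples match this transformation.

(a) 3W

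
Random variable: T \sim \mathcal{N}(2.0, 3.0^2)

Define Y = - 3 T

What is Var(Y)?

For Y = aT + b: Var(Y) = a² * Var(T)
Var(T) = 3.0^2 = 9
Var(Y) = (-3)² * 9 = 9 * 9 = 81

81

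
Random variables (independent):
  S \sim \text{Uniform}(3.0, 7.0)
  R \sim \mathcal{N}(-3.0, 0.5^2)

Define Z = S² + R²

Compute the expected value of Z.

E[Z] = E[S²] + E[R²]
E[S²] = Var(S) + E[S]² = 1.3333333 + 25 = 26.333333
E[R²] = Var(R) + E[R]² = 0.25 + 9 = 9.25
E[Z] = 26.333333 + 9.25 = 35.583333

35.583333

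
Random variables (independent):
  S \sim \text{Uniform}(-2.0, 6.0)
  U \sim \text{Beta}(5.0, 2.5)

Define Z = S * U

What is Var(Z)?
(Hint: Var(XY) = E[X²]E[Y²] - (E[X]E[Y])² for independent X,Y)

Var(XY) = E[X²]E[Y²] - (E[X]E[Y])²
E[S] = 2, Var(S) = 5.3333333
E[U] = 0.66666667, Var(U) = 0.026143791
E[S²] = 5.3333333 + 2² = 9.3333333
E[U²] = 0.026143791 + 0.66666667² = 0.47058824
Var(Z) = 9.3333333*0.47058824 - (2*0.66666667)²
= 4.3921569 - 1.7777778 = 2.6143791

2.6143791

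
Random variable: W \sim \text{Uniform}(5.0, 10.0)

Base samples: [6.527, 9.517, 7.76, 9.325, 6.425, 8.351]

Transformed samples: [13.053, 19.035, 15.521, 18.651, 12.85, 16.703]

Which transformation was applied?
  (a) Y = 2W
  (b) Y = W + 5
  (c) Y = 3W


Checking option (a) Y = 2W:
  W = 6.527 -> Y = 13.053 ✓
  W = 9.517 -> Y = 19.035 ✓
  W = 7.76 -> Y = 15.521 ✓
All samples match this transformation.

(a) 2W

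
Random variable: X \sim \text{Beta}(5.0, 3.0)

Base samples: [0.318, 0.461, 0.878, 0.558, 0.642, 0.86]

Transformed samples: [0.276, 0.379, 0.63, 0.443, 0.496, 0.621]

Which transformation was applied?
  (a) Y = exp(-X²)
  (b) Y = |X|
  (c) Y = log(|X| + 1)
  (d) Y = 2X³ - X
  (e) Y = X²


Checking option (c) Y = log(|X| + 1):
  X = 0.318 -> Y = 0.276 ✓
  X = 0.461 -> Y = 0.379 ✓
  X = 0.878 -> Y = 0.63 ✓
All samples match this transformation.

(c) log(|X| + 1)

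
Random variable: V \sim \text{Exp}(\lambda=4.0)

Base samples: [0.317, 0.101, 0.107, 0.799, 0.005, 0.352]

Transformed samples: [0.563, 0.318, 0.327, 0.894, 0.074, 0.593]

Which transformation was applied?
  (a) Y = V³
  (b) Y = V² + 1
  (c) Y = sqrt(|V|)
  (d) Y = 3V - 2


Checking option (c) Y = sqrt(|V|):
  V = 0.317 -> Y = 0.563 ✓
  V = 0.101 -> Y = 0.318 ✓
  V = 0.107 -> Y = 0.327 ✓
All samples match this transformation.

(c) sqrt(|V|)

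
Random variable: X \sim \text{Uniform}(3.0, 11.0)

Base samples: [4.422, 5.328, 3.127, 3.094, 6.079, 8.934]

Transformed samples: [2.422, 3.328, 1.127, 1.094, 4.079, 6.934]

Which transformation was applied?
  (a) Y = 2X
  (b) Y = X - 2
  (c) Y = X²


Checking option (b) Y = X - 2:
  X = 4.422 -> Y = 2.422 ✓
  X = 5.328 -> Y = 3.328 ✓
  X = 3.127 -> Y = 1.127 ✓
All samples match this transformation.

(b) X - 2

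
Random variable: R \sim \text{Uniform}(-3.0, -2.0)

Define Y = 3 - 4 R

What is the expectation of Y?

For Y = -4R + 3:
E[Y] = -4 * E[R] + 3
E[R] = (-3 - 2)/2 = -2.5
E[Y] = -4 * (-2.5) + 3 = 13

13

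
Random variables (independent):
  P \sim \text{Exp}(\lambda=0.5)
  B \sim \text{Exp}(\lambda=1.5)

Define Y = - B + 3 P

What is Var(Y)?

For independent RVs: Var(aX + bY) = a²Var(X) + b²Var(Y)
Var(P) = 4
Var(B) = 0.44444444
Var(Y) = 3²*4 + (-1)²*0.44444444
= 9*4 + 1*0.44444444 = 36.444444

36.444444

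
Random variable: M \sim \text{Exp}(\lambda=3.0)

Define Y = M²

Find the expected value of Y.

Using E[X²] = Var(X) + (E[X])²:
E[M] = 0.33333333
Var(M) = 1/3.0^2 = 0.11111111
E[M²] = 0.11111111 + 0.33333333² = 0.11111111 + 0.11111111 = 0.22222222

0.22222222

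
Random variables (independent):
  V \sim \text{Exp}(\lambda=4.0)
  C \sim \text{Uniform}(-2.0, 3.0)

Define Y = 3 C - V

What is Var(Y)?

For independent RVs: Var(aX + bY) = a²Var(X) + b²Var(Y)
Var(V) = 0.0625
Var(C) = 2.0833333
Var(Y) = (-1)²*0.0625 + 3²*2.0833333
= 1*0.0625 + 9*2.0833333 = 18.8125

18.8125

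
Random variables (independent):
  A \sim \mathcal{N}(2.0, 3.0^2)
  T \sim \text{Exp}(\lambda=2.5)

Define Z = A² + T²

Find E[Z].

E[Z] = E[A²] + E[T²]
E[A²] = Var(A) + E[A]² = 9 + 4 = 13
E[T²] = Var(T) + E[T]² = 0.16 + 0.16 = 0.32
E[Z] = 13 + 0.32 = 13.32

13.32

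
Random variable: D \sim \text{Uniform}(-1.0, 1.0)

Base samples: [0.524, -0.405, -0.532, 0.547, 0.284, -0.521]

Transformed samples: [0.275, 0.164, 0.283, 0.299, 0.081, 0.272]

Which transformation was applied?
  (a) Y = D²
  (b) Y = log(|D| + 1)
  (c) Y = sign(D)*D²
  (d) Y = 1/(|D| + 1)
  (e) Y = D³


Checking option (a) Y = D²:
  D = 0.524 -> Y = 0.275 ✓
  D = -0.405 -> Y = 0.164 ✓
  D = -0.532 -> Y = 0.283 ✓
All samples match this transformation.

(a) D²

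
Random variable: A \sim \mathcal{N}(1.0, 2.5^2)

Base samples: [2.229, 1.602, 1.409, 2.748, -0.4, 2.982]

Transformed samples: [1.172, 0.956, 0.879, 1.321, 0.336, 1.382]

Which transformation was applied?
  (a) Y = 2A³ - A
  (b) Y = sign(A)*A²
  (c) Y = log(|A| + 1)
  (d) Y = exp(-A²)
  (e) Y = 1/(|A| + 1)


Checking option (c) Y = log(|A| + 1):
  A = 2.229 -> Y = 1.172 ✓
  A = 1.602 -> Y = 0.956 ✓
  A = 1.409 -> Y = 0.879 ✓
All samples match this transformation.

(c) log(|A| + 1)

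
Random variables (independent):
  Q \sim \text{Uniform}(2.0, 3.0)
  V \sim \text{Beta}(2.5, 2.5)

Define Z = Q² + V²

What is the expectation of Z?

E[Z] = E[Q²] + E[V²]
E[Q²] = Var(Q) + E[Q]² = 0.083333333 + 6.25 = 6.3333333
E[V²] = Var(V) + E[V]² = 0.041666667 + 0.25 = 0.29166667
E[Z] = 6.3333333 + 0.29166667 = 6.625

6.625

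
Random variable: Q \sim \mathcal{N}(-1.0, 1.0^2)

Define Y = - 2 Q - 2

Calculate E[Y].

For Y = -2Q - 2:
E[Y] = -2 * E[Q] - 2
E[Q] = -1.0 = -1
E[Y] = -2 * (-1) - 2 = 0

0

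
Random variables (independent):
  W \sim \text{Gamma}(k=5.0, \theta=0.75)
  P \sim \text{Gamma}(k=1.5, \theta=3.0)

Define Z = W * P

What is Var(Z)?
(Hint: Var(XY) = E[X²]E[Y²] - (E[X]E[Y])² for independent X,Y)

Var(XY) = E[X²]E[Y²] - (E[X]E[Y])²
E[W] = 3.75, Var(W) = 2.8125
E[P] = 4.5, Var(P) = 13.5
E[W²] = 2.8125 + 3.75² = 16.875
E[P²] = 13.5 + 4.5² = 33.75
Var(Z) = 16.875*33.75 - (3.75*4.5)²
= 569.53125 - 284.76562 = 284.76562

284.76562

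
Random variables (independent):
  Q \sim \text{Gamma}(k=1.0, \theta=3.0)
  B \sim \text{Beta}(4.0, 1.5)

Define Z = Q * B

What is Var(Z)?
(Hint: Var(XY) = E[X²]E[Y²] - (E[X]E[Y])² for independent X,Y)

Var(XY) = E[X²]E[Y²] - (E[X]E[Y])²
E[Q] = 3, Var(Q) = 9
E[B] = 0.72727273, Var(B) = 0.03051494
E[Q²] = 9 + 3² = 18
E[B²] = 0.03051494 + 0.72727273² = 0.55944056
Var(Z) = 18*0.55944056 - (3*0.72727273)²
= 10.06993 - 4.7603306 = 5.3095995

5.3095995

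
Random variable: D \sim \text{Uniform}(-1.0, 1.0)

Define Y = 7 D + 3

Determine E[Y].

For Y = 7D + 3:
E[Y] = 7 * E[D] + 3
E[D] = (-1 + 1)/2 = 0
E[Y] = 7 * 0 + 3 = 3

3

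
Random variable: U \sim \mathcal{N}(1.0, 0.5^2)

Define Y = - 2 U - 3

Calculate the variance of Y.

For Y = aU + b: Var(Y) = a² * Var(U)
Var(U) = 0.5^2 = 0.25
Var(Y) = (-2)² * 0.25 = 4 * 0.25 = 1

1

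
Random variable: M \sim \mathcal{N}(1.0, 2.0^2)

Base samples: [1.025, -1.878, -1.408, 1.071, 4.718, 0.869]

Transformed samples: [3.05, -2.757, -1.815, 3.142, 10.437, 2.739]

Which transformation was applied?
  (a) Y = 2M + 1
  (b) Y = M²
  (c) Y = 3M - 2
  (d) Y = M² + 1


Checking option (a) Y = 2M + 1:
  M = 1.025 -> Y = 3.05 ✓
  M = -1.878 -> Y = -2.757 ✓
  M = -1.408 -> Y = -1.815 ✓
All samples match this transformation.

(a) 2M + 1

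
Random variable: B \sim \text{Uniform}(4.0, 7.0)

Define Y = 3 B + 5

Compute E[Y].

For Y = 3B + 5:
E[Y] = 3 * E[B] + 5
E[B] = (4 + 7)/2 = 5.5
E[Y] = 3 * 5.5 + 5 = 21.5

21.5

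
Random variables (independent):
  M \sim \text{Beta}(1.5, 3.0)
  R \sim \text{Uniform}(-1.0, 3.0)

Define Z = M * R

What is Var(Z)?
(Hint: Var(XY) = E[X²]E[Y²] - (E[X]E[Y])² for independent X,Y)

Var(XY) = E[X²]E[Y²] - (E[X]E[Y])²
E[M] = 0.33333333, Var(M) = 0.04040404
E[R] = 1, Var(R) = 1.3333333
E[M²] = 0.04040404 + 0.33333333² = 0.15151515
E[R²] = 1.3333333 + 1² = 2.3333333
Var(Z) = 0.15151515*2.3333333 - (0.33333333*1)²
= 0.35353535 - 0.11111111 = 0.24242424

0.24242424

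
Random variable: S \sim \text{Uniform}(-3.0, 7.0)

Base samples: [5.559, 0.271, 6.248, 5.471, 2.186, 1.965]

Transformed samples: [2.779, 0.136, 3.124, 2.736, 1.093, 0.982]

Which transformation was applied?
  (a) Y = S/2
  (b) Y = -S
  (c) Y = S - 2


Checking option (a) Y = S/2:
  S = 5.559 -> Y = 2.779 ✓
  S = 0.271 -> Y = 0.136 ✓
  S = 6.248 -> Y = 3.124 ✓
All samples match this transformation.

(a) S/2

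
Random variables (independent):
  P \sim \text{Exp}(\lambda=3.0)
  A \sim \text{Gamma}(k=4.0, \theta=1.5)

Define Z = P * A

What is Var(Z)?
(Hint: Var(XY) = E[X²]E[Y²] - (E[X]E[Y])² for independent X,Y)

Var(XY) = E[X²]E[Y²] - (E[X]E[Y])²
E[P] = 0.33333333, Var(P) = 0.11111111
E[A] = 6, Var(A) = 9
E[P²] = 0.11111111 + 0.33333333² = 0.22222222
E[A²] = 9 + 6² = 45
Var(Z) = 0.22222222*45 - (0.33333333*6)²
= 10 - 4 = 6

6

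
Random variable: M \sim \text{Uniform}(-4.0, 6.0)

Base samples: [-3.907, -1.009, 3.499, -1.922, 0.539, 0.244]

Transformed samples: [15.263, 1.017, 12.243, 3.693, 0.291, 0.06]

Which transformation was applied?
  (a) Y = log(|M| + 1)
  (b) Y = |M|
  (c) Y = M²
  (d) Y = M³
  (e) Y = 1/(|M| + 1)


Checking option (c) Y = M²:
  M = -3.907 -> Y = 15.263 ✓
  M = -1.009 -> Y = 1.017 ✓
  M = 3.499 -> Y = 12.243 ✓
All samples match this transformation.

(c) M²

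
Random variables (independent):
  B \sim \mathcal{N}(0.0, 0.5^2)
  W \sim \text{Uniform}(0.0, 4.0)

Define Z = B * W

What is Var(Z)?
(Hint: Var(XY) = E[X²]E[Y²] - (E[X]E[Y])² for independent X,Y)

Var(XY) = E[X²]E[Y²] - (E[X]E[Y])²
E[B] = 0, Var(B) = 0.25
E[W] = 2, Var(W) = 1.3333333
E[B²] = 0.25 + 0² = 0.25
E[W²] = 1.3333333 + 2² = 5.3333333
Var(Z) = 0.25*5.3333333 - (0*2)²
= 1.3333333 - 0 = 1.3333333

1.3333333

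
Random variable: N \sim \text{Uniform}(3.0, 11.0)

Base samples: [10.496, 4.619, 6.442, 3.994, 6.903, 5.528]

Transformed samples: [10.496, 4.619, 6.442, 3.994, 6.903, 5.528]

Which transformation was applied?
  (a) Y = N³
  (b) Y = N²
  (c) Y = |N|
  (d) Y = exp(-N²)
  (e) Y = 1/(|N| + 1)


Checking option (c) Y = |N|:
  N = 10.496 -> Y = 10.496 ✓
  N = 4.619 -> Y = 4.619 ✓
  N = 6.442 -> Y = 6.442 ✓
All samples match this transformation.

(c) |N|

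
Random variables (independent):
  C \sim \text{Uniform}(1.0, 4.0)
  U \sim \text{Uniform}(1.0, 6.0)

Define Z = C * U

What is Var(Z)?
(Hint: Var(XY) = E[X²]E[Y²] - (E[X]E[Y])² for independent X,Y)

Var(XY) = E[X²]E[Y²] - (E[X]E[Y])²
E[C] = 2.5, Var(C) = 0.75
E[U] = 3.5, Var(U) = 2.0833333
E[C²] = 0.75 + 2.5² = 7
E[U²] = 2.0833333 + 3.5² = 14.333333
Var(Z) = 7*14.333333 - (2.5*3.5)²
= 100.33333 - 76.5625 = 23.770833

23.770833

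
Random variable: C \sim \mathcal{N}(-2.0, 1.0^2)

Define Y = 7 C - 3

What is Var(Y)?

For Y = aC + b: Var(Y) = a² * Var(C)
Var(C) = 1.0^2 = 1
Var(Y) = 7² * 1 = 49 * 1 = 49

49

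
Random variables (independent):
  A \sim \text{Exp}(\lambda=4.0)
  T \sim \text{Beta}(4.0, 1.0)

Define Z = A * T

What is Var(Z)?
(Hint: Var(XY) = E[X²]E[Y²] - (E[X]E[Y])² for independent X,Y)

Var(XY) = E[X²]E[Y²] - (E[X]E[Y])²
E[A] = 0.25, Var(A) = 0.0625
E[T] = 0.8, Var(T) = 0.026666667
E[A²] = 0.0625 + 0.25² = 0.125
E[T²] = 0.026666667 + 0.8² = 0.66666667
Var(Z) = 0.125*0.66666667 - (0.25*0.8)²
= 0.083333333 - 0.04 = 0.043333333

0.043333333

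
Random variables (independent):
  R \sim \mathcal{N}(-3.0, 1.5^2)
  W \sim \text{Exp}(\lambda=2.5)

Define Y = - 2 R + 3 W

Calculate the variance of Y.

For independent RVs: Var(aX + bY) = a²Var(X) + b²Var(Y)
Var(R) = 2.25
Var(W) = 0.16
Var(Y) = (-2)²*2.25 + 3²*0.16
= 4*2.25 + 9*0.16 = 10.44

10.44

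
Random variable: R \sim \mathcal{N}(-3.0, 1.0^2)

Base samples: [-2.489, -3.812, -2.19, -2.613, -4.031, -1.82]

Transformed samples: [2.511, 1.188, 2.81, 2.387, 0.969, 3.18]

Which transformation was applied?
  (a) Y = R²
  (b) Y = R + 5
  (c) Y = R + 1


Checking option (b) Y = R + 5:
  R = -2.489 -> Y = 2.511 ✓
  R = -3.812 -> Y = 1.188 ✓
  R = -2.19 -> Y = 2.81 ✓
All samples match this transformation.

(b) R + 5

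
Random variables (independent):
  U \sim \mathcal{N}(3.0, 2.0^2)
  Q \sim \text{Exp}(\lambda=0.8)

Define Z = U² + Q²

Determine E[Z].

E[Z] = E[U²] + E[Q²]
E[U²] = Var(U) + E[U]² = 4 + 9 = 13
E[Q²] = Var(Q) + E[Q]² = 1.5625 + 1.5625 = 3.125
E[Z] = 13 + 3.125 = 16.125

16.125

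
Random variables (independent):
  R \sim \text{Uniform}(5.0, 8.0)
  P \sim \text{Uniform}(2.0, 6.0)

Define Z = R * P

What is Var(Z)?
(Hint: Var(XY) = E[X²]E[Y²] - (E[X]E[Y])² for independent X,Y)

Var(XY) = E[X²]E[Y²] - (E[X]E[Y])²
E[R] = 6.5, Var(R) = 0.75
E[P] = 4, Var(P) = 1.3333333
E[R²] = 0.75 + 6.5² = 43
E[P²] = 1.3333333 + 4² = 17.333333
Var(Z) = 43*17.333333 - (6.5*4)²
= 745.33333 - 676 = 69.333333

69.333333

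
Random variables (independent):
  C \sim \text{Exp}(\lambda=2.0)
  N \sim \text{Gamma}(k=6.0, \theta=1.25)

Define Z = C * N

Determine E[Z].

For independent RVs: E[XY] = E[X]*E[Y]
E[C] = 0.5
E[N] = 7.5
E[Z] = 0.5 * 7.5 = 3.75

3.75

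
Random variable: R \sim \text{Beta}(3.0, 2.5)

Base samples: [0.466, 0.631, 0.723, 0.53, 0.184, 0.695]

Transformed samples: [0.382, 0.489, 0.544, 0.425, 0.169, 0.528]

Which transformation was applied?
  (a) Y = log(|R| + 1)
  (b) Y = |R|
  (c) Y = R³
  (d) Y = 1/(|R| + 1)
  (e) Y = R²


Checking option (a) Y = log(|R| + 1):
  R = 0.466 -> Y = 0.382 ✓
  R = 0.631 -> Y = 0.489 ✓
  R = 0.723 -> Y = 0.544 ✓
All samples match this transformation.

(a) log(|R| + 1)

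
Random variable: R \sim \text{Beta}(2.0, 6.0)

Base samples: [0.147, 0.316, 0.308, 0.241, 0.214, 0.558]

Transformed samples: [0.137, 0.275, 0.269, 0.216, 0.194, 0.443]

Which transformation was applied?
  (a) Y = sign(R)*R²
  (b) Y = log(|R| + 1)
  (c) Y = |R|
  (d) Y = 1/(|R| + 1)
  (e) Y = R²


Checking option (b) Y = log(|R| + 1):
  R = 0.147 -> Y = 0.137 ✓
  R = 0.316 -> Y = 0.275 ✓
  R = 0.308 -> Y = 0.269 ✓
All samples match this transformation.

(b) log(|R| + 1)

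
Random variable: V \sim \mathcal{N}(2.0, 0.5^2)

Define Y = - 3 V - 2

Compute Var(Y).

For Y = aV + b: Var(Y) = a² * Var(V)
Var(V) = 0.5^2 = 0.25
Var(Y) = (-3)² * 0.25 = 9 * 0.25 = 2.25

2.25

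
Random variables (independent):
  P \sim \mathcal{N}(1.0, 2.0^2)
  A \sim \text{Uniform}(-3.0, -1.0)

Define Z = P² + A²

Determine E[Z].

E[Z] = E[P²] + E[A²]
E[P²] = Var(P) + E[P]² = 4 + 1 = 5
E[A²] = Var(A) + E[A]² = 0.33333333 + 4 = 4.3333333
E[Z] = 5 + 4.3333333 = 9.3333333

9.3333333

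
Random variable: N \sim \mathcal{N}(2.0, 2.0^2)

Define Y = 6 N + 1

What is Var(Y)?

For Y = aN + b: Var(Y) = a² * Var(N)
Var(N) = 2.0^2 = 4
Var(Y) = 6² * 4 = 36 * 4 = 144

144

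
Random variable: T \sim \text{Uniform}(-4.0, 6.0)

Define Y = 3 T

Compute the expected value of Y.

For Y = 3T:
E[Y] = 3 * E[T]
E[T] = (-4 + 6)/2 = 1
E[Y] = 3 * 1 = 3

3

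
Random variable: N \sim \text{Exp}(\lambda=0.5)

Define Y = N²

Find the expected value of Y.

E[N²] = Var(N) + (E[N])² = 4 + 4 = 8

8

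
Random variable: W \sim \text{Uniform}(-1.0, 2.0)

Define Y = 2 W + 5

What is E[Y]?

For Y = 2W + 5:
E[Y] = 2 * E[W] + 5
E[W] = (-1 + 2)/2 = 0.5
E[Y] = 2 * 0.5 + 5 = 6

6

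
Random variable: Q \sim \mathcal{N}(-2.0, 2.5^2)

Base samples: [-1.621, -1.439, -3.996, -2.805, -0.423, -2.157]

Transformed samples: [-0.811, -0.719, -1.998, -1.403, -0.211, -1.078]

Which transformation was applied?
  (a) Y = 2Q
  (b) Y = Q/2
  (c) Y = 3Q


Checking option (b) Y = Q/2:
  Q = -1.621 -> Y = -0.811 ✓
  Q = -1.439 -> Y = -0.719 ✓
  Q = -3.996 -> Y = -1.998 ✓
All samples match this transformation.

(b) Q/2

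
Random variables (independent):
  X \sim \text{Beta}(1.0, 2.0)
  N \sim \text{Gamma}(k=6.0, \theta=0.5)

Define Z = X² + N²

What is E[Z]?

E[Z] = E[X²] + E[N²]
E[X²] = Var(X) + E[X]² = 0.055555556 + 0.11111111 = 0.16666667
E[N²] = Var(N) + E[N]² = 1.5 + 9 = 10.5
E[Z] = 0.16666667 + 10.5 = 10.666667

10.666667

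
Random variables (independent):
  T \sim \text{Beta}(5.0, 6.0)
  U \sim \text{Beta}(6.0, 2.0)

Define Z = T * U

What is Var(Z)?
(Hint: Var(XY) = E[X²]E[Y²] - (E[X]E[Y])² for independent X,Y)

Var(XY) = E[X²]E[Y²] - (E[X]E[Y])²
E[T] = 0.45454545, Var(T) = 0.020661157
E[U] = 0.75, Var(U) = 0.020833333
E[T²] = 0.020661157 + 0.45454545² = 0.22727273
E[U²] = 0.020833333 + 0.75² = 0.58333333
Var(Z) = 0.22727273*0.58333333 - (0.45454545*0.75)²
= 0.13257576 - 0.11621901 = 0.016356749

0.016356749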